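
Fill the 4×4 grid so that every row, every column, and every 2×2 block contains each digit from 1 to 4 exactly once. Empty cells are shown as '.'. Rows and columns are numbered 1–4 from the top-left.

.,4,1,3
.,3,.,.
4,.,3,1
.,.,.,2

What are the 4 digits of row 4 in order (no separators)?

R1C1 = 2 (sole candidate).
R2C1 = 1 (sole candidate).
R2C4 = 4 (sole candidate).
R3C2 = 2 (sole candidate).
R4C1 = 3: row 4 has {2}; col 1 has {1,2,4}; box has {2,4} → only 3 remains.
R4C2 = 1: row 4 has {2,3}; col 2 has {2,3,4}; box has {2,3,4} → only 1 remains.
R4C3 = 4: row 4 has {1,2,3}; col 3 has {1,3}; box has {1,2,3} → only 4 remains.

3142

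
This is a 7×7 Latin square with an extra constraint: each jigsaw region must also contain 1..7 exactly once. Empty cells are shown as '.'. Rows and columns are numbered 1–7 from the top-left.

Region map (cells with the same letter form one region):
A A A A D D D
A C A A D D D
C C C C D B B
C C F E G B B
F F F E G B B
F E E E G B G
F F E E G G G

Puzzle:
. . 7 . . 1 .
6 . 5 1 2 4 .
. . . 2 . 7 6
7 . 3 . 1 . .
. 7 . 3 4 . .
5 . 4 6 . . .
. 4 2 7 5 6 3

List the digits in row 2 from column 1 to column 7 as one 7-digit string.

6351247

row 1, column 4 = 4 (sole candidate).
row 1, column 7 = 5 (sole candidate).
row 2, column 2 = 3: row 2 has {1,2,4,5,6}; col 2 has {4,7}; region has {2,7} → only 3 remains.
row 2, column 7 = 7: row 2 has {1,2,3,4,5,6}; col 7 has {3,5,6}; region has {1,2,4,5} → only 7 remains.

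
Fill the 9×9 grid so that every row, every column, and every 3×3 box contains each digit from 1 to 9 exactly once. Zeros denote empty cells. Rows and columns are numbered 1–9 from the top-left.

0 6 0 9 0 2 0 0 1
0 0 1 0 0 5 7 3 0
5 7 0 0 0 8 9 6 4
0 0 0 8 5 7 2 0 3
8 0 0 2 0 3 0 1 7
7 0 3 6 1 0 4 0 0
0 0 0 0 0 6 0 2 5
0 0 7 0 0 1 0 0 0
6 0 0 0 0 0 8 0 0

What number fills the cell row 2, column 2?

row 1, column 7 = 5: row 1 has {1,2,6,9}; col 7 has {2,4,7,8,9}; box has {1,3,4,6,7,9} → only 5 remains.
row 1, column 8 = 8: row 1 has {1,2,5,6,9}; col 8 has {1,2,3,6}; box has {1,3,4,5,6,7,9} → only 8 remains.
row 2, column 4 = 4: row 2 has {1,3,5,7}; col 4 has {2,6,8,9}; box has {2,5,8,9} → only 4 remains.
row 2, column 5 = 6: row 2 has {1,3,4,5,7}; col 5 has {1,5}; box has {2,4,5,8,9} → only 6 remains.
row 2, column 9 = 2: row 2 has {1,3,4,5,6,7}; col 9 has {1,3,4,5,7}; box has {1,3,4,5,6,7,8,9} → only 2 remains.
row 3, column 3 = 2: row 3 has {4,5,6,7,8,9}; col 3 has {1,3,7}; box has {1,5,6,7} → only 2 remains.
row 3, column 5 = 3: row 3 has {2,4,5,6,7,8,9}; col 5 has {1,5,6}; box has {2,4,5,6,8,9} → only 3 remains.
row 4, column 8 = 9: row 4 has {2,3,5,7,8}; col 8 has {1,2,3,6,8}; box has {1,2,3,4,7} → only 9 remains.
row 5, column 7 = 6: row 5 has {1,2,3,7,8}; col 7 has {2,4,5,7,8,9}; box has {1,2,3,4,7,9} → only 6 remains.
row 6, column 6 = 9: row 6 has {1,3,4,6,7}; col 6 has {1,2,3,5,6,7,8}; box has {1,2,3,5,6,7,8} → only 9 remains.
row 6, column 8 = 5: row 6 has {1,3,4,6,7,9}; col 8 has {1,2,3,6,8,9}; box has {1,2,3,4,6,7,9} → only 5 remains.
row 6, column 9 = 8: row 6 has {1,3,4,5,6,7,9}; col 9 has {1,2,3,4,5,7}; box has {1,2,3,4,5,6,7,9} → only 8 remains.
row 8, column 7 = 3: row 8 has {1,7}; col 7 has {2,4,5,6,7,8,9}; box has {2,5,8} → only 3 remains.
row 8, column 8 = 4: row 8 has {1,3,7}; col 8 has {1,2,3,5,6,8,9}; box has {2,3,5,8} → only 4 remains.
row 9, column 6 = 4: row 9 has {6,8}; col 6 has {1,2,3,5,6,7,8,9}; box has {1,6} → only 4 remains.
row 9, column 8 = 7: row 9 has {4,6,8}; col 8 has {1,2,3,4,5,6,8,9}; box has {2,3,4,5,8} → only 7 remains.
row 9, column 9 = 9: row 9 has {4,6,7,8}; col 9 has {1,2,3,4,5,7,8}; box has {2,3,4,5,7,8} → only 9 remains.
row 1, column 3 = 4: row 1 has {1,2,5,6,8,9}; col 3 has {1,2,3,7}; box has {1,2,5,6,7} → only 4 remains.
row 1, column 5 = 7: row 1 has {1,2,4,5,6,8,9}; col 5 has {1,3,5,6}; box has {2,3,4,5,6,8,9} → only 7 remains.
row 2, column 1 = 9: row 2 has {1,2,3,4,5,6,7}; col 1 has {5,6,7,8}; box has {1,2,4,5,6,7} → only 9 remains.
row 2, column 2 = 8: row 2 has {1,2,3,4,5,6,7,9}; col 2 has {6,7}; box has {1,2,4,5,6,7,9} → only 8 remains.

8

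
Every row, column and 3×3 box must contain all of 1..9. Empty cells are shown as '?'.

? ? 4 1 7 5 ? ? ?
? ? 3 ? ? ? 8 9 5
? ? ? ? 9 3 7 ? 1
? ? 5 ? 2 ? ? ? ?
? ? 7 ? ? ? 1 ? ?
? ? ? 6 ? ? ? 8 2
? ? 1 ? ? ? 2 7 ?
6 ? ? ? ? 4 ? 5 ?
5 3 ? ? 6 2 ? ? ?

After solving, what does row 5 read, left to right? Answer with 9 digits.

R2C5 = 4: row 2 has {3,5,8,9}; col 5 has {2,6,7,9}; box has {1,3,5,7,9} → only 4 remains.
R2C6 = 6: row 2 has {3,4,5,8,9}; col 6 has {2,3,4,5}; box has {1,3,4,5,7,9} → only 6 remains.
R6C3 = 9: row 6 has {2,6,8}; col 3 has {1,3,4,5,7}; box has {5,7} → only 9 remains.
R9C3 = 8: row 9 has {2,3,5,6}; col 3 has {1,3,4,5,7,9}; box has {1,3,5,6} → only 8 remains.
R2C4 = 2: row 2 has {3,4,5,6,8,9}; col 4 has {1,6}; box has {1,3,4,5,6,7,9} → only 2 remains.
R3C4 = 8: row 3 has {1,3,7,9}; col 4 has {1,2,6}; box has {1,2,3,4,5,6,7,9} → only 8 remains.
R8C3 = 2: row 8 has {4,5,6}; col 3 has {1,3,4,5,7,8,9}; box has {1,3,5,6,8} → only 2 remains.
R3C1 = 2: row 3 has {1,3,7,8,9}; col 1 has {5,6}; box has {3,4} → only 2 remains.
R3C3 = 6: row 3 has {1,2,3,7,8,9}; col 3 has {1,2,3,4,5,7,8,9}; box has {2,3,4} → only 6 remains.
R3C8 = 4: row 3 has {1,2,3,6,7,8,9}; col 8 has {5,7,8,9}; box has {1,5,7,8,9} → only 4 remains.
R9C8 = 1: row 9 has {2,3,5,6,8}; col 8 has {4,5,7,8,9}; box has {2,5,7} → only 1 remains.
R3C2 = 5: row 3 has {1,2,3,4,6,7,8,9}; col 2 has {3}; box has {2,3,4,6} → only 5 remains.
R1C8 = 2: in row 1, 2 can only go here (every other open cell in that row sees a 2).
R5C2 = 2: in row 5, 2 can only go here (every other open cell in that row sees a 2).
R6C6 = 7: in row 6, 7 can only go here (every other open cell in that row sees a 7).
R4C9 = 7: in row 4, 7 can only go here (every other open cell in that row sees a 7).
R7C9 = 6: in row 7, 6 can only go here (every other open cell in that row sees a 6).
R1C9 = 3: row 1 has {1,2,4,5,7}; col 9 has {1,2,5,6,7}; box has {1,2,4,5,7,8,9} → only 3 remains.
R1C7 = 6: row 1 has {1,2,3,4,5,7}; col 7 has {1,2,7,8}; box has {1,2,3,4,5,7,8,9} → only 6 remains.
R5C8 = 6: in row 5, 6 can only go here (every other open cell in that row sees a 6).
R4C8 = 3: row 4 has {2,5,7}; col 8 has {1,2,4,5,6,7,8,9}; box has {1,2,6,7,8} → only 3 remains.
R4C2 = 6: in row 4, 6 can only go here (every other open cell in that row sees a 6).
R8C5 = 1: in row 8, 1 can only go here (every other open cell in that row sees a 1).
R8C9 = 8: in row 8, 8 can only go here (every other open cell in that row sees an 8).
R9C4 = 7: in row 9, 7 can only go here (every other open cell in that row sees a 7).
R8C2 = 7: in row 8, 7 can only go here (every other open cell in that row sees a 7).
R2C2 = 1: row 2 has {2,3,4,5,6,8,9}; col 2 has {2,3,5,6,7}; box has {2,3,4,5,6} → only 1 remains.
R6C2 = 4: row 6 has {2,6,7,8,9}; col 2 has {1,2,3,5,6,7}; box has {2,5,6,7,9} → only 4 remains.
R6C7 = 5: row 6 has {2,4,6,7,8,9}; col 7 has {1,2,6,7,8}; box has {1,2,3,6,7,8} → only 5 remains.
R7C2 = 9: row 7 has {1,2,6,7}; col 2 has {1,2,3,4,5,6,7}; box has {1,2,3,5,6,7,8} → only 9 remains.
R7C6 = 8: row 7 has {1,2,6,7,9}; col 6 has {2,3,4,5,6,7}; box has {1,2,4,6,7} → only 8 remains.
R1C2 = 8: row 1 has {1,2,3,4,5,6,7}; col 2 has {1,2,3,4,5,6,7,9}; box has {1,2,3,4,5,6} → only 8 remains.
R2C1 = 7: row 2 has {1,2,3,4,5,6,8,9}; col 1 has {2,5,6}; box has {1,2,3,4,5,6,8} → only 7 remains.
R5C6 = 9: row 5 has {1,2,6,7}; col 6 has {2,3,4,5,6,7,8}; box has {2,6,7} → only 9 remains.
R5C9 = 4: row 5 has {1,2,6,7,9}; col 9 has {1,2,3,5,6,7,8}; box has {1,2,3,5,6,7,8} → only 4 remains.
R6C5 = 3: row 6 has {2,4,5,6,7,8,9}; col 5 has {1,2,4,6,7,9}; box has {2,6,7,9} → only 3 remains.
R7C1 = 4: row 7 has {1,2,6,7,8,9}; col 1 has {2,5,6,7}; box has {1,2,3,5,6,7,8,9} → only 4 remains.
R7C5 = 5: row 7 has {1,2,4,6,7,8,9}; col 5 has {1,2,3,4,6,7,9}; box has {1,2,4,6,7,8} → only 5 remains.
R9C9 = 9: row 9 has {1,2,3,5,6,7,8}; col 9 has {1,2,3,4,5,6,7,8}; box has {1,2,5,6,7,8} → only 9 remains.
R1C1 = 9: row 1 has {1,2,3,4,5,6,7,8}; col 1 has {2,4,5,6,7}; box has {1,2,3,4,5,6,7,8} → only 9 remains.
R4C4 = 4: row 4 has {2,3,5,6,7}; col 4 has {1,2,6,7,8}; box has {2,3,6,7,9} → only 4 remains.
R4C6 = 1: row 4 has {2,3,4,5,6,7}; col 6 has {2,3,4,5,6,7,8,9}; box has {2,3,4,6,7,9} → only 1 remains.
R4C7 = 9: row 4 has {1,2,3,4,5,6,7}; col 7 has {1,2,5,6,7,8}; box has {1,2,3,4,5,6,7,8} → only 9 remains.
R5C4 = 5: row 5 has {1,2,4,6,7,9}; col 4 has {1,2,4,6,7,8}; box has {1,2,3,4,6,7,9} → only 5 remains.
R5C5 = 8: row 5 has {1,2,4,5,6,7,9}; col 5 has {1,2,3,4,5,6,7,9}; box has {1,2,3,4,5,6,7,9} → only 8 remains.
R6C1 = 1: row 6 has {2,3,4,5,6,7,8,9}; col 1 has {2,4,5,6,7,9}; box has {2,4,5,6,7,9} → only 1 remains.
R7C4 = 3: row 7 has {1,2,4,5,6,7,8,9}; col 4 has {1,2,4,5,6,7,8}; box has {1,2,4,5,6,7,8} → only 3 remains.
R8C4 = 9: row 8 has {1,2,4,5,6,7,8}; col 4 has {1,2,3,4,5,6,7,8}; box has {1,2,3,4,5,6,7,8} → only 9 remains.
R8C7 = 3: row 8 has {1,2,4,5,6,7,8,9}; col 7 has {1,2,5,6,7,8,9}; box has {1,2,5,6,7,8,9} → only 3 remains.
R9C7 = 4: row 9 has {1,2,3,5,6,7,8,9}; col 7 has {1,2,3,5,6,7,8,9}; box has {1,2,3,5,6,7,8,9} → only 4 remains.
R4C1 = 8: row 4 has {1,2,3,4,5,6,7,9}; col 1 has {1,2,4,5,6,7,9}; box has {1,2,4,5,6,7,9} → only 8 remains.
R5C1 = 3: row 5 has {1,2,4,5,6,7,8,9}; col 1 has {1,2,4,5,6,7,8,9}; box has {1,2,4,5,6,7,8,9} → only 3 remains.

327589164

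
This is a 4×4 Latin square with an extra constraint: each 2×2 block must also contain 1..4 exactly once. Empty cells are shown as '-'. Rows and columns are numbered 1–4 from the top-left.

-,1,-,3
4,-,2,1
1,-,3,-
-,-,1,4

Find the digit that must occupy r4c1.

r1c1 = 2: row 1 has {1,3}; col 1 has {1,4}; box has {1,4} → only 2 remains.
r1c3 = 4: row 1 has {1,2,3}; col 3 has {1,2,3}; box has {1,2,3} → only 4 remains.
r2c2 = 3: row 2 has {1,2,4}; col 2 has {1}; box has {1,2,4} → only 3 remains.
r3c4 = 2: row 3 has {1,3}; col 4 has {1,3,4}; box has {1,3,4} → only 2 remains.
r4c1 = 3: row 4 has {1,4}; col 1 has {1,2,4}; box has {1} → only 3 remains.

3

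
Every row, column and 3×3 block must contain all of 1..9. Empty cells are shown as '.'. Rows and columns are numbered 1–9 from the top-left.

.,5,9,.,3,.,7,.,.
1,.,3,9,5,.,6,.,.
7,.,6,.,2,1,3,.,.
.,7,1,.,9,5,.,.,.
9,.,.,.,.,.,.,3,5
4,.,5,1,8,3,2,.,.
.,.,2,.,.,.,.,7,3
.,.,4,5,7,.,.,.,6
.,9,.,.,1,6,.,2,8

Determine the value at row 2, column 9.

2

row 4, column 9 = 4 (sole candidate).
row 5, column 3 = 8 (sole candidate).
row 5, column 7 = 1 (sole candidate).
row 6, column 2 = 6 (sole candidate).
row 6, column 8 = 9 (sole candidate).
row 6, column 9 = 7 (sole candidate).
row 7, column 5 = 4 (sole candidate).
row 8, column 7 = 9 (sole candidate).
row 8, column 8 = 1 (sole candidate).
row 9, column 3 = 7 (sole candidate).
row 9, column 4 = 3 (sole candidate).
row 2, column 9 = 2: row 2 has {1,3,5,6,9}; col 9 has {3,4,5,6,7,8}; box has {3,6,7} → only 2 remains.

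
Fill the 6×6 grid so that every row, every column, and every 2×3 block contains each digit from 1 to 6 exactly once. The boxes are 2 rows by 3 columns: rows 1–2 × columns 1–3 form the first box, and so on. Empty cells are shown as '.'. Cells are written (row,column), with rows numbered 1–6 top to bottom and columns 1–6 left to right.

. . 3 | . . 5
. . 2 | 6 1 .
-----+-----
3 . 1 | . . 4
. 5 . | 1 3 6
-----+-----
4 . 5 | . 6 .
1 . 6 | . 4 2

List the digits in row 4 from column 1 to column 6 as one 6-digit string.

254136

(1,1) = 6: row 1 has {3,5}; col 1 has {1,3,4}; box has {2,3} → only 6 remains.
(1,5) = 2: row 1 has {3,5,6}; col 5 has {1,3,4,6}; box has {1,5,6} → only 2 remains.
(2,1) = 5: row 2 has {1,2,6}; col 1 has {1,3,4,6}; box has {2,3,6} → only 5 remains.
(2,2) = 4: row 2 has {1,2,5,6}; col 2 has {5}; box has {2,3,5,6} → only 4 remains.
(2,6) = 3: row 2 has {1,2,4,5,6}; col 6 has {2,4,5,6}; box has {1,2,5,6} → only 3 remains.
(3,5) = 5: row 3 has {1,3,4}; col 5 has {1,2,3,4,6}; box has {1,3,4,6} → only 5 remains.
(4,1) = 2: row 4 has {1,3,5,6}; col 1 has {1,3,4,5,6}; box has {1,3,5} → only 2 remains.
(4,3) = 4: row 4 has {1,2,3,5,6}; col 3 has {1,2,3,5,6}; box has {1,2,3,5} → only 4 remains.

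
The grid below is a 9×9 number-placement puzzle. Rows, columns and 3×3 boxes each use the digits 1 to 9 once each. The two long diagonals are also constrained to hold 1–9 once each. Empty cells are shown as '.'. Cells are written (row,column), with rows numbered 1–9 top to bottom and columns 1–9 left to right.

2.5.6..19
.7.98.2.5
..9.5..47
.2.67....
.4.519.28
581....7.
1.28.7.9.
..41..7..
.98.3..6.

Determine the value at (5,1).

(1,2) = 3: row 1 has {1,2,5,6,9}; col 2 has {2,4,7,8,9}; box has {2,5,7,9} → only 3 remains.
(1,6) = 4: row 1 has {1,2,3,5,6,9}; col 6 has {7,9}; box has {5,6,8,9} → only 4 remains.
(1,7) = 8: row 1 has {1,2,3,4,5,6,9}; col 7 has {2,7}; box has {1,2,4,5,7,9} → only 8 remains.
(2,3) = 6: row 2 has {2,5,7,8,9}; col 3 has {1,2,4,5,8,9}; box has {2,3,5,7,9} → only 6 remains.
(2,8) = 3: row 2 has {2,5,6,7,8,9}; col 8 has {1,2,4,6,7,9}; box has {1,2,4,5,7,8,9}; anti-diagonal has {1,2,9} → only 3 remains.
(3,1) = 8: row 3 has {4,5,7,9}; col 1 has {1,2,5}; box has {2,3,5,6,7,9} → only 8 remains.
(3,2) = 1: row 3 has {4,5,7,8,9}; col 2 has {2,3,4,7,8,9}; box has {2,3,5,6,7,8,9} → only 1 remains.
(3,7) = 6: row 3 has {1,4,5,7,8,9}; col 7 has {2,7,8}; box has {1,2,3,4,5,7,8,9}; anti-diagonal has {1,2,3,9} → only 6 remains.
(4,3) = 3: row 4 has {2,6,7}; col 3 has {1,2,4,5,6,8,9}; box has {1,2,4,5,8} → only 3 remains.
(4,6) = 8: row 4 has {2,3,6,7}; col 6 has {4,7,9}; box has {1,5,6,7,9}; anti-diagonal has {1,2,3,6,9} → only 8 remains.
(4,8) = 5: row 4 has {2,3,6,7,8}; col 8 has {1,2,3,4,6,7,9}; box has {2,7,8} → only 5 remains.
(5,3) = 7: row 5 has {1,2,4,5,8,9}; col 3 has {1,2,3,4,5,6,8,9}; box has {1,2,3,4,5,8} → only 7 remains.
(5,7) = 3: row 5 has {1,2,4,5,7,8,9}; col 7 has {2,6,7,8}; box has {2,5,7,8} → only 3 remains.
(6,4) = 4: row 6 has {1,5,7,8}; col 4 has {1,5,6,8,9}; box has {1,5,6,7,8,9}; anti-diagonal has {1,2,3,6,8,9} → only 4 remains.
(6,5) = 2: row 6 has {1,4,5,7,8}; col 5 has {1,3,5,6,7,8}; box has {1,4,5,6,7,8,9} → only 2 remains.
(6,6) = 3: row 6 has {1,2,4,5,7,8}; col 6 has {4,7,8,9}; box has {1,2,4,5,6,7,8,9}; main diagonal has {1,2,6,7,9} → only 3 remains.
(6,7) = 9: row 6 has {1,2,3,4,5,7,8}; col 7 has {2,3,6,7,8}; box has {2,3,5,7,8} → only 9 remains.
(6,9) = 6: row 6 has {1,2,3,4,5,7,8,9}; col 9 has {5,7,8,9}; box has {2,3,5,7,8,9} → only 6 remains.
(7,5) = 4: row 7 has {1,2,7,8,9}; col 5 has {1,2,3,5,6,7,8}; box has {1,3,7,8} → only 4 remains.
(7,7) = 5: row 7 has {1,2,4,7,8,9}; col 7 has {2,3,6,7,8,9}; box has {6,7,9}; main diagonal has {1,2,3,6,7,9} → only 5 remains.
(7,9) = 3: row 7 has {1,2,4,5,7,8,9}; col 9 has {5,6,7,8,9}; box has {5,6,7,9} → only 3 remains.
(8,2) = 5: row 8 has {1,4,7}; col 2 has {1,2,3,4,7,8,9}; box has {1,2,4,8,9}; anti-diagonal has {1,2,3,4,6,8,9} → only 5 remains.
(8,5) = 9: row 8 has {1,4,5,7}; col 5 has {1,2,3,4,5,6,7,8}; box has {1,3,4,7,8} → only 9 remains.
(8,8) = 8: row 8 has {1,4,5,7,9}; col 8 has {1,2,3,4,5,6,7,9}; box has {3,5,6,7,9}; main diagonal has {1,2,3,5,6,7,9} → only 8 remains.
(8,9) = 2: row 8 has {1,4,5,7,8,9}; col 9 has {3,5,6,7,8,9}; box has {3,5,6,7,8,9} → only 2 remains.
(9,1) = 7: row 9 has {3,6,8,9}; col 1 has {1,2,5,8}; box has {1,2,4,5,8,9}; anti-diagonal has {1,2,3,4,5,6,8,9} → only 7 remains.
(9,4) = 2: row 9 has {3,6,7,8,9}; col 4 has {1,4,5,6,8,9}; box has {1,3,4,7,8,9} → only 2 remains.
(9,6) = 5: row 9 has {2,3,6,7,8,9}; col 6 has {3,4,7,8,9}; box has {1,2,3,4,7,8,9} → only 5 remains.
(9,9) = 4: row 9 has {2,3,5,6,7,8,9}; col 9 has {2,3,5,6,7,8,9}; box has {2,3,5,6,7,8,9}; main diagonal has {1,2,3,5,6,7,8,9} → only 4 remains.
(1,4) = 7: row 1 has {1,2,3,4,5,6,8,9}; col 4 has {1,2,4,5,6,8,9}; box has {4,5,6,8,9} → only 7 remains.
(2,1) = 4: row 2 has {2,3,5,6,7,8,9}; col 1 has {1,2,5,7,8}; box has {1,2,3,5,6,7,8,9} → only 4 remains.
(2,6) = 1: row 2 has {2,3,4,5,6,7,8,9}; col 6 has {3,4,5,7,8,9}; box has {4,5,6,7,8,9} → only 1 remains.
(3,4) = 3: row 3 has {1,4,5,6,7,8,9}; col 4 has {1,2,4,5,6,7,8,9}; box has {1,4,5,6,7,8,9} → only 3 remains.
(3,6) = 2: row 3 has {1,3,4,5,6,7,8,9}; col 6 has {1,3,4,5,7,8,9}; box has {1,3,4,5,6,7,8,9} → only 2 remains.
(4,1) = 9: row 4 has {2,3,5,6,7,8}; col 1 has {1,2,4,5,7,8}; box has {1,2,3,4,5,7,8} → only 9 remains.
(4,9) = 1: row 4 has {2,3,5,6,7,8,9}; col 9 has {2,3,4,5,6,7,8,9}; box has {2,3,5,6,7,8,9} → only 1 remains.
(5,1) = 6: row 5 has {1,2,3,4,5,7,8,9}; col 1 has {1,2,4,5,7,8,9}; box has {1,2,3,4,5,7,8,9} → only 6 remains.

6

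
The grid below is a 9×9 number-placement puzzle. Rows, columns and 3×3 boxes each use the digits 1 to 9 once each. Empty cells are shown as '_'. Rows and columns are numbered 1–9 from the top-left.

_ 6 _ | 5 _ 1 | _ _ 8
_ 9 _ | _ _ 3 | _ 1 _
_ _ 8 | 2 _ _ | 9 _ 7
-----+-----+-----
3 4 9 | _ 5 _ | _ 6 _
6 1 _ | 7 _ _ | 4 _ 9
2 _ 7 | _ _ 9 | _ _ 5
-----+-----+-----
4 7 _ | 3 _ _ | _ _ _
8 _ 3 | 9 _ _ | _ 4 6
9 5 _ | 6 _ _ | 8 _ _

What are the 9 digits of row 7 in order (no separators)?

R1C1 = 7: row 1 has {1,5,6,8}; col 1 has {2,3,4,6,8,9}; box has {6,8,9} → only 7 remains.
R2C1 = 5: row 2 has {1,3,9}; col 1 has {2,3,4,6,7,8,9}; box has {6,7,8,9} → only 5 remains.
R3C1 = 1: row 3 has {2,7,8,9}; col 1 has {2,3,4,5,6,7,8,9}; box has {5,6,7,8,9} → only 1 remains.
R3C2 = 3: row 3 has {1,2,7,8,9}; col 2 has {1,4,5,6,7,9}; box has {1,5,6,7,8,9} → only 3 remains.
R3C8 = 5: row 3 has {1,2,3,7,8,9}; col 8 has {1,4,6}; box has {1,7,8,9} → only 5 remains.
R5C3 = 5: row 5 has {1,4,6,7,9}; col 3 has {3,7,8,9}; box has {1,2,3,4,6,7,9} → only 5 remains.
R6C2 = 8: row 6 has {2,5,7,9}; col 2 has {1,3,4,5,6,7,9}; box has {1,2,3,4,5,6,7,9} → only 8 remains.
R6C8 = 3: row 6 has {2,5,7,8,9}; col 8 has {1,4,5,6}; box has {4,5,6,9} → only 3 remains.
R8C2 = 2: row 8 has {3,4,6,8,9}; col 2 has {1,3,4,5,6,7,8,9}; box has {3,4,5,7,8,9} → only 2 remains.
R9C3 = 1: row 9 has {5,6,8,9}; col 3 has {3,5,7,8,9}; box has {2,3,4,5,7,8,9} → only 1 remains.
R1C8 = 2: row 1 has {1,5,6,7,8}; col 8 has {1,3,4,5,6}; box has {1,5,7,8,9} → only 2 remains.
R2C7 = 6: row 2 has {1,3,5,9}; col 7 has {4,8,9}; box has {1,2,5,7,8,9} → only 6 remains.
R2C9 = 4: row 2 has {1,3,5,6,9}; col 9 has {5,6,7,8,9}; box has {1,2,5,6,7,8,9} → only 4 remains.
R5C8 = 8: row 5 has {1,4,5,6,7,9}; col 8 has {1,2,3,4,5,6}; box has {3,4,5,6,9} → only 8 remains.
R6C7 = 1: row 6 has {2,3,5,7,8,9}; col 7 has {4,6,8,9}; box has {3,4,5,6,8,9} → only 1 remains.
R7C3 = 6: row 7 has {3,4,7}; col 3 has {1,3,5,7,8,9}; box has {1,2,3,4,5,7,8,9} → only 6 remains.
R7C8 = 9: row 7 has {3,4,6,7}; col 8 has {1,2,3,4,5,6,8}; box has {4,6,8} → only 9 remains.
R9C8 = 7: row 9 has {1,5,6,8,9}; col 8 has {1,2,3,4,5,6,8,9}; box has {4,6,8,9} → only 7 remains.
R1C3 = 4: row 1 has {1,2,5,6,7,8}; col 3 has {1,3,5,6,7,8,9}; box has {1,3,5,6,7,8,9} → only 4 remains.
R1C5 = 9: row 1 has {1,2,4,5,6,7,8}; col 5 has {5}; box has {1,2,3,5} → only 9 remains.
R1C7 = 3: row 1 has {1,2,4,5,6,7,8,9}; col 7 has {1,4,6,8,9}; box has {1,2,4,5,6,7,8,9} → only 3 remains.
R2C3 = 2: row 2 has {1,3,4,5,6,9}; col 3 has {1,3,4,5,6,7,8,9}; box has {1,3,4,5,6,7,8,9} → only 2 remains.
R2C4 = 8: row 2 has {1,2,3,4,5,6,9}; col 4 has {2,3,5,6,7,9}; box has {1,2,3,5,9} → only 8 remains.
R2C5 = 7: row 2 has {1,2,3,4,5,6,8,9}; col 5 has {5,9}; box has {1,2,3,5,8,9} → only 7 remains.
R4C4 = 1: row 4 has {3,4,5,6,9}; col 4 has {2,3,5,6,7,8,9}; box has {5,7,9} → only 1 remains.
R4C9 = 2: row 4 has {1,3,4,5,6,9}; col 9 has {4,5,6,7,8,9}; box has {1,3,4,5,6,8,9} → only 2 remains.
R5C6 = 2: row 5 has {1,4,5,6,7,8,9}; col 6 has {1,3,9}; box has {1,5,7,9} → only 2 remains.
R6C4 = 4: row 6 has {1,2,3,5,7,8,9}; col 4 has {1,2,3,5,6,7,8,9}; box has {1,2,5,7,9} → only 4 remains.
R6C5 = 6: row 6 has {1,2,3,4,5,7,8,9}; col 5 has {5,7,9}; box has {1,2,4,5,7,9} → only 6 remains.
R7C9 = 1: row 7 has {3,4,6,7,9}; col 9 has {2,4,5,6,7,8,9}; box has {4,6,7,8,9} → only 1 remains.
R8C5 = 1: row 8 has {2,3,4,6,8,9}; col 5 has {5,6,7,9}; box has {3,6,9} → only 1 remains.
R8C7 = 5: row 8 has {1,2,3,4,6,8,9}; col 7 has {1,3,4,6,8,9}; box has {1,4,6,7,8,9} → only 5 remains.
R9C6 = 4: row 9 has {1,5,6,7,8,9}; col 6 has {1,2,3,9}; box has {1,3,6,9} → only 4 remains.
R9C9 = 3: row 9 has {1,4,5,6,7,8,9}; col 9 has {1,2,4,5,6,7,8,9}; box has {1,4,5,6,7,8,9} → only 3 remains.
R3C5 = 4: row 3 has {1,2,3,5,7,8,9}; col 5 has {1,5,6,7,9}; box has {1,2,3,5,7,8,9} → only 4 remains.
R3C6 = 6: row 3 has {1,2,3,4,5,7,8,9}; col 6 has {1,2,3,4,9}; box has {1,2,3,4,5,7,8,9} → only 6 remains.
R4C6 = 8: row 4 has {1,2,3,4,5,6,9}; col 6 has {1,2,3,4,6,9}; box has {1,2,4,5,6,7,9} → only 8 remains.
R4C7 = 7: row 4 has {1,2,3,4,5,6,8,9}; col 7 has {1,3,4,5,6,8,9}; box has {1,2,3,4,5,6,8,9} → only 7 remains.
R5C5 = 3: row 5 has {1,2,4,5,6,7,8,9}; col 5 has {1,4,5,6,7,9}; box has {1,2,4,5,6,7,8,9} → only 3 remains.
R7C6 = 5: row 7 has {1,3,4,6,7,9}; col 6 has {1,2,3,4,6,8,9}; box has {1,3,4,6,9} → only 5 remains.
R7C7 = 2: row 7 has {1,3,4,5,6,7,9}; col 7 has {1,3,4,5,6,7,8,9}; box has {1,3,4,5,6,7,8,9} → only 2 remains.
R8C6 = 7: row 8 has {1,2,3,4,5,6,8,9}; col 6 has {1,2,3,4,5,6,8,9}; box has {1,3,4,5,6,9} → only 7 remains.
R9C5 = 2: row 9 has {1,3,4,5,6,7,8,9}; col 5 has {1,3,4,5,6,7,9}; box has {1,3,4,5,6,7,9} → only 2 remains.
R7C5 = 8: row 7 has {1,2,3,4,5,6,7,9}; col 5 has {1,2,3,4,5,6,7,9}; box has {1,2,3,4,5,6,7,9} → only 8 remains.

476385291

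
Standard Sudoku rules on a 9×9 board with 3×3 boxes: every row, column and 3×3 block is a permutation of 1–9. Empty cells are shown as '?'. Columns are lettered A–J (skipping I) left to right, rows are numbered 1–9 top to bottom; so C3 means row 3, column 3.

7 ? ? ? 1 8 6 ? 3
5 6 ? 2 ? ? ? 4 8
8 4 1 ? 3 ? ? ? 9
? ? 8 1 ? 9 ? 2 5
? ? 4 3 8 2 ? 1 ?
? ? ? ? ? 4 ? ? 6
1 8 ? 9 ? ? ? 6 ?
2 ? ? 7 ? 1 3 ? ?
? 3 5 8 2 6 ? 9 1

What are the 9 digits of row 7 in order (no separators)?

187943562

H1 = 5 (sole candidate).
F2 = 7 (sole candidate).
G2 = 1 (sole candidate).
F3 = 5 (sole candidate).
H3 = 7 (sole candidate).
B4 = 7 (sole candidate).
E4 = 6 (sole candidate).
G4 = 4 (sole candidate).
J5 = 7 (sole candidate).
D6 = 5 (sole candidate).
E6 = 7 (sole candidate).
C7 = 7: row 7 has {1,6,8,9}; col 3 has {1,4,5,8}; box has {1,2,3,5,8} → only 7 remains.
F7 = 3: row 7 has {1,6,7,8,9}; col 6 has {1,2,4,5,6,7,8,9}; box has {1,2,6,7,8,9} → only 3 remains.
B8 = 9 (sole candidate).
C8 = 6 (sole candidate).
H8 = 8 (sole candidate).
J8 = 4 (sole candidate).
A9 = 4 (sole candidate).
G9 = 7 (sole candidate).
B1 = 2 (sole candidate).
C1 = 9 (sole candidate).
D1 = 4 (sole candidate).
C2 = 3 (sole candidate).
E2 = 9 (sole candidate).
D3 = 6 (sole candidate).
G3 = 2 (sole candidate).
A4 = 3 (sole candidate).
B5 = 5 (sole candidate).
G5 = 9 (sole candidate).
A6 = 9 (sole candidate).
B6 = 1 (sole candidate).
C6 = 2 (sole candidate).
G6 = 8 (sole candidate).
H6 = 3 (sole candidate).
G7 = 5: row 7 has {1,3,6,7,8,9}; col 7 has {1,2,3,4,6,7,8,9}; box has {1,3,4,6,7,8,9} → only 5 remains.
J7 = 2: row 7 has {1,3,5,6,7,8,9}; col 9 has {1,3,4,5,6,7,8,9}; box has {1,3,4,5,6,7,8,9} → only 2 remains.
E8 = 5 (sole candidate).
A5 = 6 (sole candidate).
E7 = 4: row 7 has {1,2,3,5,6,7,8,9}; col 5 has {1,2,3,5,6,7,8,9}; box has {1,2,3,5,6,7,8,9} → only 4 remains.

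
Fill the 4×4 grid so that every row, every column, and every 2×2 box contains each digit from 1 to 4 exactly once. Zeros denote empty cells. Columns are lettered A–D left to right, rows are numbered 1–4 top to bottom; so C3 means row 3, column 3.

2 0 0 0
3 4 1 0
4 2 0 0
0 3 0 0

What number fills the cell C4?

2

B1 = 1 (sole candidate).
D2 = 2 (sole candidate).
C3 = 3 (sole candidate).
D3 = 1 (sole candidate).
A4 = 1 (sole candidate).
D4 = 4 (sole candidate).
C1 = 4 (sole candidate).
D1 = 3 (sole candidate).
C4 = 2: row 4 has {1,3,4}; col 3 has {1,3,4}; box has {1,3,4} → only 2 remains.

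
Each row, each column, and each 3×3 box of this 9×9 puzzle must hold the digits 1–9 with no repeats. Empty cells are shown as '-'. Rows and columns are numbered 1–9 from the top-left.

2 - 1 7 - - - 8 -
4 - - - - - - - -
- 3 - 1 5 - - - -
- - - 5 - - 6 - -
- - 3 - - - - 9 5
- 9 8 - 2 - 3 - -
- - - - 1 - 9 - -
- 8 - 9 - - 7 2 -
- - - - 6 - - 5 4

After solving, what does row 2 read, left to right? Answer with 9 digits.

475689132

row 6, column 1 = 5: in row 6, 5 can only go here (every other open cell in that row sees a 5).
row 3, column 1 = 8: in column 1, 8 can only go here (every other open cell in that column sees an 8).
row 9, column 1 = 9: in column 1, 9 can only go here (every other open cell in that column sees a 9).
Singles propagation stalls; row 2, column 5 is still open with candidates {3,8,9}.
  Try row 2, column 5 = 3: this forces row 8, column 5=4, row 1, column 5=9, row 1, column 9=3, row 4, column 6=3; then row 4 has no cell left for 9 — contradiction.
  Try row 2, column 5 = 9: this forces row 1, column 9=9, row 3, column 3=9, row 4, column 6=9, row 4, column 5=3, row 1, column 5=4; then row 8, column 5 has no candidate left — contradiction.
So row 2, column 5 = 8.
Singles propagation stalls; row 2, column 7 is still open with candidates {1,2,5}.
  Try row 2, column 7 = 2: this forces row 3, column 7=4, row 1, column 7=5, row 1, column 2=6, row 3, column 6=2, row 5, column 2=2, row 4, column 9=2, row 4, column 6=8, row 4, column 5=3; then row 4 has no cell left for 9 — contradiction.
  Try row 2, column 7 = 5: this forces row 1, column 7=4, row 3, column 7=2, row 1, column 2=5, row 3, column 6=4, row 5, column 2=2, row 4, column 9=2, row 4, column 6=8, row 4, column 5=3; then row 4 has no cell left for 9 — contradiction.
So row 2, column 7 = 1.
row 9, column 7 = 8 (sole candidate).
row 9, column 2 = 1 (hidden single in row 9).
row 8, column 9 = 1 (hidden single in row 8).
row 6, column 9 = 7 (sole candidate).
row 1, column 7 = 5 (hidden single in column 7).
row 1, column 2 = 6 (sole candidate).
row 4, column 9 = 8 (hidden single in column 9).
row 5, column 1 = 6 (hidden single in box 4).
row 8, column 1 = 3 (sole candidate).
row 8, column 5 = 4 (sole candidate).
row 8, column 6 = 5 (sole candidate).
row 5, column 5 = 7 (sole candidate).
row 7, column 1 = 7 (sole candidate).
row 8, column 3 = 6 (sole candidate).
row 9, column 3 = 2 (sole candidate).
row 9, column 4 = 3 (sole candidate).
row 9, column 6 = 7 (sole candidate).
row 4, column 1 = 1 (sole candidate).
row 4, column 8 = 4 (sole candidate).
row 5, column 7 = 2 (sole candidate).
row 6, column 8 = 1 (sole candidate).
row 3, column 7 = 4 (sole candidate).
row 4, column 3 = 7 (sole candidate).
row 5, column 2 = 4 (sole candidate).
row 5, column 4 = 8 (sole candidate).
row 5, column 6 = 1 (sole candidate).
row 7, column 2 = 5 (sole candidate).
row 7, column 3 = 4 (sole candidate).
row 7, column 4 = 2 (sole candidate).
row 7, column 6 = 8 (sole candidate).
row 2, column 2 = 7: row 2 has {1,4,8}; col 2 has {1,3,4,5,6,8,9}; box has {1,2,3,4,6,8} → only 7 remains.
row 2, column 4 = 6: row 2 has {1,4,7,8}; col 4 has {1,2,3,5,7,8,9}; box has {1,5,7,8} → only 6 remains.
row 2, column 8 = 3: row 2 has {1,4,6,7,8}; col 8 has {1,2,4,5,8,9}; box has {1,4,5,8} → only 3 remains.
row 3, column 3 = 9 (sole candidate).
row 3, column 6 = 2 (sole candidate).
row 3, column 9 = 6 (sole candidate).
row 4, column 2 = 2 (sole candidate).
row 6, column 4 = 4 (sole candidate).
row 6, column 6 = 6 (sole candidate).
row 7, column 8 = 6 (sole candidate).
row 7, column 9 = 3 (sole candidate).
row 1, column 9 = 9 (sole candidate).
row 2, column 3 = 5: row 2 has {1,3,4,6,7,8}; col 3 has {1,2,3,4,6,7,8,9}; box has {1,2,3,4,6,7,8,9} → only 5 remains.
row 2, column 6 = 9: row 2 has {1,3,4,5,6,7,8}; col 6 has {1,2,5,6,7,8}; box has {1,2,5,6,7,8} → only 9 remains.
row 2, column 9 = 2: row 2 has {1,3,4,5,6,7,8,9}; col 9 has {1,3,4,5,6,7,8,9}; box has {1,3,4,5,6,8,9} → only 2 remains.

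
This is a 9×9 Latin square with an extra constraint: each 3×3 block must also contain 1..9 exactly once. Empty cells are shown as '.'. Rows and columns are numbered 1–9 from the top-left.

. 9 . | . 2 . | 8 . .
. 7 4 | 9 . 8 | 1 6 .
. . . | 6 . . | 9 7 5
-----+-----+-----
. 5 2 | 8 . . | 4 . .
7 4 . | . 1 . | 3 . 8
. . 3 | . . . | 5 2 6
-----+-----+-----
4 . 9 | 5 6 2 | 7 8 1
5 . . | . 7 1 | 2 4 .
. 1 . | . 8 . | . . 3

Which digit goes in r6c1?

r1c8 = 3 (sole candidate).
r1c9 = 4 (sole candidate).
r2c9 = 2 (sole candidate).
r5c3 = 6 (sole candidate).
r5c4 = 2 (sole candidate).
r5c8 = 9 (sole candidate).
r6c2 = 8 (sole candidate).
r7c2 = 3 (sole candidate).
r8c2 = 6 (sole candidate).
r8c3 = 8 (sole candidate).
r8c4 = 3 (sole candidate).
r8c9 = 9 (sole candidate).
r9c1 = 2 (sole candidate).
r9c3 = 7 (sole candidate).
r9c4 = 4 (sole candidate).
r9c6 = 9 (sole candidate).
r9c7 = 6 (sole candidate).
r9c8 = 5 (sole candidate).
r2c1 = 3 (sole candidate).
r2c5 = 5 (sole candidate).
r3c2 = 2 (sole candidate).
r3c3 = 1 (sole candidate).
r4c8 = 1 (sole candidate).
r4c9 = 7 (sole candidate).
r5c6 = 5 (sole candidate).
r6c4 = 7 (sole candidate).
r6c6 = 4 (sole candidate).
r1c1 = 6 (sole candidate).
r1c3 = 5 (sole candidate).
r1c4 = 1 (sole candidate).
r1c6 = 7 (sole candidate).
r3c1 = 8 (sole candidate).
r3c6 = 3 (sole candidate).
r4c1 = 9 (sole candidate).
r4c5 = 3 (sole candidate).
r4c6 = 6 (sole candidate).
r6c1 = 1: row 6 has {2,3,4,5,6,7,8}; col 1 has {2,3,4,5,6,7,8,9}; box has {2,3,4,5,6,7,8,9} → only 1 remains.

1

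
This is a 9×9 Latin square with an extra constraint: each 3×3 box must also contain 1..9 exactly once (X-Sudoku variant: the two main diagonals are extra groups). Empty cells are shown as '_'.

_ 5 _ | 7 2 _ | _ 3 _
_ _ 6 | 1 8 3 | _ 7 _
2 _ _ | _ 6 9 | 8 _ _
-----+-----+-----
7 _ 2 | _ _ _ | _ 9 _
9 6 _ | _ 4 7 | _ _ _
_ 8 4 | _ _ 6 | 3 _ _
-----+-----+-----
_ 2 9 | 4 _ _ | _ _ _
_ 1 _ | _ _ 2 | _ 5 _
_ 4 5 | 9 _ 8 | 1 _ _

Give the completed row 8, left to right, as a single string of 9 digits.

row 1, column 6 = 4: row 1 has {2,3,5,7}; col 6 has {2,3,6,7,8,9}; box has {1,2,3,6,7,8,9} → only 4 remains.
row 1, column 9 = 6: row 1 has {2,3,4,5,7}; col 9 has {}; box has {3,7,8}; anti-diagonal has {1,4,7,8,9} → only 6 remains.
row 2, column 1 = 4: row 2 has {1,3,6,7,8}; col 1 has {2,7,9}; box has {2,5,6} → only 4 remains.
row 2, column 2 = 9: row 2 has {1,3,4,6,7,8}; col 2 has {1,2,4,5,6,8}; box has {2,4,5,6}; main diagonal has {4,5,6} → only 9 remains.
row 3, column 4 = 5: row 3 has {2,6,8,9}; col 4 has {1,4,7,9}; box has {1,2,3,4,6,7,8,9} → only 5 remains.
row 4, column 2 = 3: row 4 has {2,7,9}; col 2 has {1,2,4,5,6,8,9}; box has {2,4,6,7,8,9} → only 3 remains.
row 4, column 4 = 8: row 4 has {2,3,7,9}; col 4 has {1,4,5,7,9}; box has {4,6,7}; main diagonal has {4,5,6,9} → only 8 remains.
row 4, column 6 = 5: row 4 has {2,3,7,8,9}; col 6 has {2,3,4,6,7,8,9}; box has {4,6,7,8}; anti-diagonal has {1,4,6,7,8,9} → only 5 remains.
row 5, column 3 = 1: row 5 has {4,6,7,9}; col 3 has {2,4,5,6,9}; box has {2,3,4,6,7,8,9} → only 1 remains.
row 6, column 1 = 5: row 6 has {3,4,6,8}; col 1 has {2,4,7,9}; box has {1,2,3,4,6,7,8,9} → only 5 remains.
row 6, column 4 = 2: row 6 has {3,4,5,6,8}; col 4 has {1,4,5,7,8,9}; box has {4,5,6,7,8}; anti-diagonal has {1,4,5,6,7,8,9} → only 2 remains.
row 6, column 8 = 1: row 6 has {2,3,4,5,6,8}; col 8 has {3,5,7,9}; box has {3,9} → only 1 remains.
row 6, column 9 = 7: row 6 has {1,2,3,4,5,6,8}; col 9 has {6}; box has {1,3,9} → only 7 remains.
row 7, column 6 = 1: row 7 has {2,4,9}; col 6 has {2,3,4,5,6,7,8,9}; box has {2,4,8,9} → only 1 remains.
row 7, column 7 = 7: row 7 has {1,2,4,9}; col 7 has {1,3,8}; box has {1,5}; main diagonal has {4,5,6,8,9} → only 7 remains.
row 9, column 1 = 3: row 9 has {1,4,5,8,9}; col 1 has {2,4,5,7,9}; box has {1,2,4,5,9}; anti-diagonal has {1,2,4,5,6,7,8,9} → only 3 remains.
row 9, column 5 = 7: row 9 has {1,3,4,5,8,9}; col 5 has {2,4,6,8}; box has {1,2,4,8,9} → only 7 remains.
row 9, column 9 = 2: row 9 has {1,3,4,5,7,8,9}; col 9 has {6,7}; box has {1,5,7}; main diagonal has {4,5,6,7,8,9} → only 2 remains.
row 1, column 1 = 1: row 1 has {2,3,4,5,6,7}; col 1 has {2,3,4,5,7,9}; box has {2,4,5,6,9}; main diagonal has {2,4,5,6,7,8,9} → only 1 remains.
row 1, column 3 = 8: row 1 has {1,2,3,4,5,6,7}; col 3 has {1,2,4,5,6,9}; box has {1,2,4,5,6,9} → only 8 remains.
row 1, column 7 = 9: row 1 has {1,2,3,4,5,6,7,8}; col 7 has {1,3,7,8}; box has {3,6,7,8} → only 9 remains.
row 2, column 9 = 5: row 2 has {1,3,4,6,7,8,9}; col 9 has {2,6,7}; box has {3,6,7,8,9} → only 5 remains.
row 3, column 2 = 7: row 3 has {2,5,6,8,9}; col 2 has {1,2,3,4,5,6,8,9}; box has {1,2,4,5,6,8,9} → only 7 remains.
row 3, column 3 = 3: row 3 has {2,5,6,7,8,9}; col 3 has {1,2,4,5,6,8,9}; box has {1,2,4,5,6,7,8,9}; main diagonal has {1,2,4,5,6,7,8,9} → only 3 remains.
row 3, column 8 = 4: row 3 has {2,3,5,6,7,8,9}; col 8 has {1,3,5,7,9}; box has {3,5,6,7,8,9} → only 4 remains.
row 3, column 9 = 1: row 3 has {2,3,4,5,6,7,8,9}; col 9 has {2,5,6,7}; box has {3,4,5,6,7,8,9} → only 1 remains.
row 4, column 5 = 1: row 4 has {2,3,5,7,8,9}; col 5 has {2,4,6,7,8}; box has {2,4,5,6,7,8} → only 1 remains.
row 4, column 9 = 4: row 4 has {1,2,3,5,7,8,9}; col 9 has {1,2,5,6,7}; box has {1,3,7,9} → only 4 remains.
row 5, column 4 = 3: row 5 has {1,4,6,7,9}; col 4 has {1,2,4,5,7,8,9}; box has {1,2,4,5,6,7,8} → only 3 remains.
row 5, column 9 = 8: row 5 has {1,3,4,6,7,9}; col 9 has {1,2,4,5,6,7}; box has {1,3,4,7,9} → only 8 remains.
row 6, column 5 = 9: row 6 has {1,2,3,4,5,6,7,8}; col 5 has {1,2,4,6,7,8}; box has {1,2,3,4,5,6,7,8} → only 9 remains.
row 7, column 9 = 3: row 7 has {1,2,4,7,9}; col 9 has {1,2,4,5,6,7,8}; box has {1,2,5,7} → only 3 remains.
row 8, column 3 = 7: row 8 has {1,2,5}; col 3 has {1,2,3,4,5,6,8,9}; box has {1,2,3,4,5,9} → only 7 remains.
row 8, column 4 = 6: row 8 has {1,2,5,7}; col 4 has {1,2,3,4,5,7,8,9}; box has {1,2,4,7,8,9} → only 6 remains.
row 8, column 5 = 3: row 8 has {1,2,5,6,7}; col 5 has {1,2,4,6,7,8,9}; box has {1,2,4,6,7,8,9} → only 3 remains.
row 8, column 7 = 4: row 8 has {1,2,3,5,6,7}; col 7 has {1,3,7,8,9}; box has {1,2,3,5,7} → only 4 remains.
row 8, column 9 = 9: row 8 has {1,2,3,4,5,6,7}; col 9 has {1,2,3,4,5,6,7,8}; box has {1,2,3,4,5,7} → only 9 remains.
row 9, column 8 = 6: row 9 has {1,2,3,4,5,7,8,9}; col 8 has {1,3,4,5,7,9}; box has {1,2,3,4,5,7,9} → only 6 remains.
row 2, column 7 = 2: row 2 has {1,3,4,5,6,7,8,9}; col 7 has {1,3,4,7,8,9}; box has {1,3,4,5,6,7,8,9} → only 2 remains.
row 4, column 7 = 6: row 4 has {1,2,3,4,5,7,8,9}; col 7 has {1,2,3,4,7,8,9}; box has {1,3,4,7,8,9} → only 6 remains.
row 5, column 7 = 5: row 5 has {1,3,4,6,7,8,9}; col 7 has {1,2,3,4,6,7,8,9}; box has {1,3,4,6,7,8,9} → only 5 remains.
row 5, column 8 = 2: row 5 has {1,3,4,5,6,7,8,9}; col 8 has {1,3,4,5,6,7,9}; box has {1,3,4,5,6,7,8,9} → only 2 remains.
row 7, column 5 = 5: row 7 has {1,2,3,4,7,9}; col 5 has {1,2,3,4,6,7,8,9}; box has {1,2,3,4,6,7,8,9} → only 5 remains.
row 7, column 8 = 8: row 7 has {1,2,3,4,5,7,9}; col 8 has {1,2,3,4,5,6,7,9}; box has {1,2,3,4,5,6,7,9} → only 8 remains.
row 8, column 1 = 8: row 8 has {1,2,3,4,5,6,7,9}; col 1 has {1,2,3,4,5,7,9}; box has {1,2,3,4,5,7,9} → only 8 remains.

817632459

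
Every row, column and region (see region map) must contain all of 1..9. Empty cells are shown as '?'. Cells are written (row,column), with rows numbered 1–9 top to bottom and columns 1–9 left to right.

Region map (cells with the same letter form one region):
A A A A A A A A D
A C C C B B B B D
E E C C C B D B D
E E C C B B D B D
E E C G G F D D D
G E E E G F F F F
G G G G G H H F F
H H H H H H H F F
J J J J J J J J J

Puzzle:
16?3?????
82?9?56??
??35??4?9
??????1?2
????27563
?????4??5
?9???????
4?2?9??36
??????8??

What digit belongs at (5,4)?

1

(2,9) = 7 (sole candidate).
(5,1) = 9 (sole candidate).
(8,7) = 7 (sole candidate).
(1,9) = 8 (sole candidate).
(7,7) = 3 (sole candidate).
(7,9) = 1 (sole candidate).
(9,9) = 4 (sole candidate).
(2,5) = 3 (hidden single in row 2).
(7,8) = 2 (hidden single in row 7).
(6,7) = 9 (sole candidate).
(6,8) = 8 (sole candidate).
(1,7) = 2 (sole candidate).
(1,6) = 9 (sole candidate).
(4,6) = 8 (sole candidate).
(7,6) = 6 (sole candidate).
(8,6) = 1 (sole candidate).
(3,6) = 2 (sole candidate).
(8,4) = 8 (sole candidate).
(9,6) = 3 (sole candidate).
(8,2) = 5 (sole candidate).
(4,1) = 5 (hidden single in row 4).
(4,8) = 9 (hidden single in row 4).
(7,1) = 7 (sole candidate).
(7,4) = 4 (sole candidate).
(3,1) = 6 (sole candidate).
(5,4) = 1: row 5 has {2,3,5,6,7,9}; col 4 has {3,4,5,8,9}; region has {2,4,7,9} → only 1 remains.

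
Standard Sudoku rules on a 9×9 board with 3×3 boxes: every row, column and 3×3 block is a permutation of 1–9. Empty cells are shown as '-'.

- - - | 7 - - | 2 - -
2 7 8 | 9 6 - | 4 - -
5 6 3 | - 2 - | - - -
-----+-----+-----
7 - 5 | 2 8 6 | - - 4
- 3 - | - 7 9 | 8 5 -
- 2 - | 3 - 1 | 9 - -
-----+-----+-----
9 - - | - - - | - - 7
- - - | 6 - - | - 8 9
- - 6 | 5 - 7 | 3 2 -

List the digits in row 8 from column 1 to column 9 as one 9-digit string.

row 4, column 7 = 1 (sole candidate).
row 4, column 8 = 3 (sole candidate).
row 5, column 4 = 4 (sole candidate).
row 6, column 3 = 4 (sole candidate).
row 6, column 5 = 5 (sole candidate).
row 6, column 9 = 6 (sole candidate).
row 8, column 7 = 5: row 8 has {6,8,9}; col 7 has {1,2,3,4,8,9}; box has {2,3,7,8,9} → only 5 remains.
row 9, column 9 = 1 (sole candidate).
row 2, column 8 = 1 (sole candidate).
row 3, column 7 = 7 (sole candidate).
row 3, column 8 = 9 (sole candidate).
row 3, column 9 = 8 (sole candidate).
row 4, column 2 = 9 (sole candidate).
row 5, column 3 = 1 (sole candidate).
row 5, column 9 = 2 (sole candidate).
row 6, column 1 = 8 (sole candidate).
row 6, column 8 = 7 (sole candidate).
row 7, column 3 = 2 (sole candidate).
row 7, column 7 = 6 (sole candidate).
row 7, column 8 = 4 (sole candidate).
row 8, column 3 = 7: row 8 has {5,6,8,9}; col 3 has {1,2,3,4,5,6,8}; box has {2,6,9} → only 7 remains.
row 9, column 1 = 4 (sole candidate).
row 9, column 2 = 8 (sole candidate).
row 9, column 5 = 9 (sole candidate).
row 1, column 1 = 1 (sole candidate).
row 1, column 2 = 4 (sole candidate).
row 1, column 3 = 9 (sole candidate).
row 1, column 5 = 3 (sole candidate).
row 1, column 8 = 6 (sole candidate).
row 1, column 9 = 5 (sole candidate).
row 2, column 6 = 5 (sole candidate).
row 2, column 9 = 3 (sole candidate).
row 3, column 4 = 1 (sole candidate).
row 3, column 6 = 4 (sole candidate).
row 5, column 1 = 6 (sole candidate).
row 7, column 4 = 8 (sole candidate).
row 7, column 5 = 1 (sole candidate).
row 7, column 6 = 3 (sole candidate).
row 8, column 1 = 3: row 8 has {5,6,7,8,9}; col 1 has {1,2,4,5,6,7,8,9}; box has {2,4,6,7,8,9} → only 3 remains.
row 8, column 2 = 1: row 8 has {3,5,6,7,8,9}; col 2 has {2,3,4,6,7,8,9}; box has {2,3,4,6,7,8,9} → only 1 remains.
row 8, column 5 = 4: row 8 has {1,3,5,6,7,8,9}; col 5 has {1,2,3,5,6,7,8,9}; box has {1,3,5,6,7,8,9} → only 4 remains.
row 8, column 6 = 2: row 8 has {1,3,4,5,6,7,8,9}; col 6 has {1,3,4,5,6,7,9}; box has {1,3,4,5,6,7,8,9} → only 2 remains.

317642589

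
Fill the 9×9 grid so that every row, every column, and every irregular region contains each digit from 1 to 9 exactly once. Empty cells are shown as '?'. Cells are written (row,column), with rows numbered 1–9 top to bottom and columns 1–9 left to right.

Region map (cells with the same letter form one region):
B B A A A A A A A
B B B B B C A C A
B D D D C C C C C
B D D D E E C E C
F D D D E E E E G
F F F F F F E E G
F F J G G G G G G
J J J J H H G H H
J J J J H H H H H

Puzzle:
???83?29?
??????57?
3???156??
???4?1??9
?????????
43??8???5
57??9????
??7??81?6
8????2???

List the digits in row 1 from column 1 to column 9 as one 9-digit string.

156837294

(1,2) = 5: in row 1, 5 can only go here (every other open cell in that row sees a 5).
(2,6) = 3 (hidden single in row 2).
(4,7) = 8 (sole candidate).
(3,4) = 7 (hidden single in row 3).
(6,7) = 7 (hidden single in row 6).
(4,1) = 7 (hidden single in row 4).
(5,9) = 7 (hidden single in row 5).
(1,6) = 7: in row 1, 7 can only go here (every other open cell in that row sees a 7).
(7,3) = 1 (hidden single in row 7).
(6,4) = 1 (hidden single in row 6).
(5,2) = 1 (hidden single in row 5).
(9,5) = 7 (hidden single in row 9).
(9,8) = 1 (hidden single in column 8).
(7,9) = 8 (hidden single in column 9).
(5,8) = 8 (hidden single in column 8).
(3,9) = 2 (hidden single in column 9).
(9,9) = 3 (hidden single in column 9).
(3,8) = 4 (sole candidate).
(8,8) = 5 (sole candidate).
(8,5) = 4 (sole candidate).
(9,7) = 9 (sole candidate).
(8,4) = 3 (hidden single in row 8).
(1,3) = 6: in region A, 6 can only go here (every other open cell in that region sees a 6).
(1,1) = 1: row 1 has {2,3,5,6,7,8,9}; col 1 has {3,4,5,7,8}; region has {3,5,7} → only 1 remains.
(1,9) = 4: row 1 has {1,2,3,5,6,7,8,9}; col 9 has {2,3,5,6,7,8,9}; region has {2,3,5,6,7,8,9} → only 4 remains.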